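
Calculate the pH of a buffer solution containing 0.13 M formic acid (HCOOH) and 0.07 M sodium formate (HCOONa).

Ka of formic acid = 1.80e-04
pH = 3.48

pKa = -log(1.80e-04) = 3.74. pH = pKa + log([A⁻]/[HA]) = 3.74 + log(0.07/0.13)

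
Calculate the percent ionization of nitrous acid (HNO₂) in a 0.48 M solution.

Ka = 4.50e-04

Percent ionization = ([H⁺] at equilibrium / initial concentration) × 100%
Percent ionization = 3.02%

Let x = [H⁺]. Ka = x²/(C - x) ⇒ x² + (4.50e-04)x - (4.50e-04)(0.48) = 0. x = 1.4474e-02. Percent = (1.4474e-02/0.48) × 100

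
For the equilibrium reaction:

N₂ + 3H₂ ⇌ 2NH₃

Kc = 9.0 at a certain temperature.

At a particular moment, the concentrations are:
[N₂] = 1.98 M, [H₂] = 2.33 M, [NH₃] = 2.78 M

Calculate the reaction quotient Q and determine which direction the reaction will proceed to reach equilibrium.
Q = 0.309, Q < K, reaction proceeds forward (toward products)

Q = ([NH₃]^2) / ([N₂] × [H₂]^3)
  = ((2.78)^2) / ((1.98)·(2.33)^3) = 7.7284/25.046 = 0.3086
Since Q = 0.3086 < Kc = 9.0, the reaction proceeds forward (toward products) to reach equilibrium.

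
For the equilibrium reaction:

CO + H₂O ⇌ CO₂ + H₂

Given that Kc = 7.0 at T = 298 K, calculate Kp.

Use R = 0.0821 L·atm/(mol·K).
K_p = 7.0000

Δn = (moles gaseous products) − (moles gaseous reactants) = 0
T = 298 K; RT = 0.0821 × 298 = 24.4658
Kp = Kc·(RT)^Δn = 7.0 × (24.4658)^0 = 7.0 × 1 = 7.0000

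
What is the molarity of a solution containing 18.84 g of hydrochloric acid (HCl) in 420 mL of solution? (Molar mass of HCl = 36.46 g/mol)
Moles of HCl = 18.84 g ÷ 36.46 g/mol = 0.516731 mol
Volume = 420 mL = 0.42 L
Molarity = 0.516731 mol ÷ 0.42 L = 1.23 M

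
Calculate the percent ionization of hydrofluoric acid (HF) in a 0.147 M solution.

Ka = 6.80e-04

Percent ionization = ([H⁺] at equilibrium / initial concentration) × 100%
Percent ionization = 6.57%

Let x = [H⁺]. Ka = x²/(C - x) ⇒ x² + (6.80e-04)x - (6.80e-04)(0.147) = 0. x = 9.6638e-03. Percent = (9.6638e-03/0.147) × 100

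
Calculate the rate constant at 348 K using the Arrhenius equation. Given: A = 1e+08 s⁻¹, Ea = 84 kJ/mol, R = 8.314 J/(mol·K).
2.46e-05 s⁻¹

k = A·exp(-Ea/(R·T)) = 1e+08·exp(-84000/(8.314·348)) = 1e+08·exp(-29.0329) = 1e+08·2.4614e-13 = 2.46e-05 s⁻¹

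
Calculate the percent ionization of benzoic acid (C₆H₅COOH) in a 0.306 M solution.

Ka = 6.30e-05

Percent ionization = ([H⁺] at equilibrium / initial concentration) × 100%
Percent ionization = 1.42%

Let x = [H⁺]. Ka = x²/(C - x) ⇒ x² + (6.30e-05)x - (6.30e-05)(0.306) = 0. x = 4.3593e-03. Percent = (4.3593e-03/0.306) × 100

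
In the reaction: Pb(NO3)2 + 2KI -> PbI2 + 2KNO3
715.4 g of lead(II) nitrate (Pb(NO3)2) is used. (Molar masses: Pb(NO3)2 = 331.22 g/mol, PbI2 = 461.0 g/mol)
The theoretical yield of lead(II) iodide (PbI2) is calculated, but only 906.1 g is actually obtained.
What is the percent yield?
Moles of Pb(NO3)2 = 715.4 g ÷ 331.22 g/mol = 2.15989 mol
Mole ratio: 1 mol PbI2 / 1 mol Pb(NO3)2
Moles of PbI2 = 2.15989 × (1/1) = 2.15989 mol
Theoretical yield = 2.15989 mol × 461.0 g/mol = 995.71 g
Actual yield = 906.1 g
Percent yield = (906.1 / 995.71) × 100% = 91.0%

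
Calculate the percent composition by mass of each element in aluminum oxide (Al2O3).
Al: 52.92%, O: 47.08%

Molar mass of Al2O3 = 101.96 g/mol
% Al = (2 × 26.98) / 101.96 × 100% = 53.96 / 101.96 × 100% = 52.92%
% O = (3 × 16.0) / 101.96 × 100% = 48 / 101.96 × 100% = 47.08%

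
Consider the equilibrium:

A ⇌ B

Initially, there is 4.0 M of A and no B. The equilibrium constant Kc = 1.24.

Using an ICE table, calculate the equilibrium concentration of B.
[B] = 2.214 M

ICE: [A] = 4.0 − x, [B] = x.
Kc = x/(4.0 − x) = 1.24 ⇒ x = 1.24·4.0/(1 + 1.24) = 4.96/2.24 = 2.214.
[B] = x = 2.214 M.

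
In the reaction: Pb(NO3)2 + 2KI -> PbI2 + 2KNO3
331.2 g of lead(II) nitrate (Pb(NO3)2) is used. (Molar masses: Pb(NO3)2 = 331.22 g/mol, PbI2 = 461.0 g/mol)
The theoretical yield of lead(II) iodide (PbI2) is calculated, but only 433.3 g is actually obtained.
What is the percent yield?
Moles of Pb(NO3)2 = 331.2 g ÷ 331.22 g/mol = 0.99994 mol
Mole ratio: 1 mol PbI2 / 1 mol Pb(NO3)2
Moles of PbI2 = 0.99994 × (1/1) = 0.99994 mol
Theoretical yield = 0.99994 mol × 461.0 g/mol = 460.97 g
Actual yield = 433.3 g
Percent yield = (433.3 / 460.97) × 100% = 94.0%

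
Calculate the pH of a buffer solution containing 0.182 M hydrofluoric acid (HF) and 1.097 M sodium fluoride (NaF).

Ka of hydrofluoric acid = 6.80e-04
pH = 3.95

pKa = -log(6.80e-04) = 3.17. pH = pKa + log([A⁻]/[HA]) = 3.17 + log(1.097/0.182)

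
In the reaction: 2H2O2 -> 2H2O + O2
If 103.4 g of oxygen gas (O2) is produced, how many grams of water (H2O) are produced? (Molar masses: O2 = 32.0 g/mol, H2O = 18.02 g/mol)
Moles of O2 = 103.4 g ÷ 32.0 g/mol = 3.23125 mol
Mole ratio: 2 mol H2O / 1 mol O2
Moles of H2O = 3.23125 × (2/1) = 6.4625 mol
Mass of H2O = 6.4625 mol × 18.02 g/mol = 116.5 g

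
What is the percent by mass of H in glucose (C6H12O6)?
Mass of H in formula = 1.008 × 12 = 12.096 g/mol
Molar mass = 180.16 g/mol
% H = (12.096/180.16) × 100% = 6.71%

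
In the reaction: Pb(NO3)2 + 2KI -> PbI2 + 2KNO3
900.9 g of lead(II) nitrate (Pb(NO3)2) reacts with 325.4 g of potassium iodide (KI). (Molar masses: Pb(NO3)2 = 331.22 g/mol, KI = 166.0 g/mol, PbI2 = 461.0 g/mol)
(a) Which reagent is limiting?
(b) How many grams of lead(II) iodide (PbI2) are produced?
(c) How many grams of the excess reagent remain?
(a) KI, (b) 451.8 g, (c) 576.3 g

Moles of Pb(NO3)2 = 900.9 g ÷ 331.22 g/mol = 2.71994 mol
Moles of KI = 325.4 g ÷ 166.0 g/mol = 1.96024 mol
Moles ÷ coefficient: Pb(NO3)2: 2.71994/1 = 2.72, KI: 1.96024/2 = 0.9801
(a) KI has the smaller value, so KI is the limiting reagent.
(b) Moles of PbI2 = 1.96024 mol KI × (1/2) = 0.98012 mol; mass = 0.98012 mol × 461.0 g/mol = 451.8 g
(c) Pb(NO3)2 consumed = 1.96024 × (1/2) = 0.98012 mol; remaining = 2.71994 − 0.98012 = 1.73982 mol; mass = 1.73982 mol × 331.22 g/mol = 576.3 g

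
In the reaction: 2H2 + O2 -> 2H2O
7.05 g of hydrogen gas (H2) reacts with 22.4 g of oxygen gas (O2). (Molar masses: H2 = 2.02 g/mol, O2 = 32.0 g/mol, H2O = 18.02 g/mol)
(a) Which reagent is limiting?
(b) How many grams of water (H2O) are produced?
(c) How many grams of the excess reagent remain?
(a) O2, (b) 25.23 g, (c) 4.222 g

Moles of H2 = 7.05 g ÷ 2.02 g/mol = 3.4901 mol
Moles of O2 = 22.4 g ÷ 32.0 g/mol = 0.7 mol
Moles ÷ coefficient: H2: 3.4901/2 = 1.745, O2: 0.7/1 = 0.7
(a) O2 has the smaller value, so O2 is the limiting reagent.
(b) Moles of H2O = 0.7 mol O2 × (2/1) = 1.4 mol; mass = 1.4 mol × 18.02 g/mol = 25.23 g
(c) H2 consumed = 0.7 × (2/1) = 1.4 mol; remaining = 3.4901 − 1.4 = 2.0901 mol; mass = 2.0901 mol × 2.02 g/mol = 4.222 g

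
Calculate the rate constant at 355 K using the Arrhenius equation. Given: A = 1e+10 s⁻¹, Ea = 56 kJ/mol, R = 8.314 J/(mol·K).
5.75e+01 s⁻¹

k = A·exp(-Ea/(R·T)) = 1e+10·exp(-56000/(8.314·355)) = 1e+10·exp(-18.9736) = 1e+10·5.7527e-09 = 5.75e+01 s⁻¹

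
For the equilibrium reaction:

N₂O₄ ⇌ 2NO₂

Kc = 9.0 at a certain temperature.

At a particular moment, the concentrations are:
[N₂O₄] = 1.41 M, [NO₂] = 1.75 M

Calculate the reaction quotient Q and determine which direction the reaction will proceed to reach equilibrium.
Q = 2.172, Q < K, reaction proceeds forward (toward products)

Q = ([NO₂]^2) / ([N₂O₄])
  = ((1.75)^2) / ((1.41)) = 3.0625/1.41 = 2.172
Since Q = 2.172 < Kc = 9.0, the reaction proceeds forward (toward products) to reach equilibrium.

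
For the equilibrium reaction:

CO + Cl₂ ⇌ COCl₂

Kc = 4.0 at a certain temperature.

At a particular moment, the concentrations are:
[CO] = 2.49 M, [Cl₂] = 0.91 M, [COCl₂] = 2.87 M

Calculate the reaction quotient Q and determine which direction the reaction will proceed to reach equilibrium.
Q = 1.267, Q < K, reaction proceeds forward (toward products)

Q = ([COCl₂]) / ([CO] × [Cl₂])
  = ((2.87)) / ((2.49)·(0.91)) = 2.87/2.2659 = 1.267
Since Q = 1.267 < Kc = 4.0, the reaction proceeds forward (toward products) to reach equilibrium.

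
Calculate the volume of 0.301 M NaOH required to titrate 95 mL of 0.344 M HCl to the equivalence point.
V_{base} = 108.6 mL

At equivalence: moles acid = moles base.
moles HCl = 0.344 M × 0.095 L = 0.03268 mol
V_NaOH = 0.03268 mol ÷ 0.301 M = 0.1086 L = 108.6 mL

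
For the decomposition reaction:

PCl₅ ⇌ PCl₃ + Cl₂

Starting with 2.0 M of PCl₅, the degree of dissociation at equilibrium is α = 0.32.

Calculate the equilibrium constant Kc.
K_c = 0.3012

x = α·[A]₀ = 0.32 × 2.0 = 0.64 M dissociated.
At eq: [PCl₅] = 2.0 − 0.64 = 1.36 M; [PCl₃] = [Cl₂] = x = 0.64 M.
Kc = [PCl₃][Cl₂]/[PCl₅] = (0.64)²/1.36 = 0.3012.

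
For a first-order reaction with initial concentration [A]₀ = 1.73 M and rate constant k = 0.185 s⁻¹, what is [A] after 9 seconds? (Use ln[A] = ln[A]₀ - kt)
0.3273 M

ln[A] = ln[A]₀ - k·t = ln(1.73) - (0.185)·(9) = 0.5481 - 1.6650 = -1.1169
[A] = e^(-1.1169) = 0.3273 M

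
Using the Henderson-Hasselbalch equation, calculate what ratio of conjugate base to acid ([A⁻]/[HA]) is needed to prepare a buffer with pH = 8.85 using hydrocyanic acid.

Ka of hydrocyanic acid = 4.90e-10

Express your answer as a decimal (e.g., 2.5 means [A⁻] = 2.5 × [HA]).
[A⁻]/[HA] = 0.347

pKa = −log(4.90e-10) = 9.3098. pH = pKa + log([A⁻]/[HA]). 8.85 = 9.3098 + log(ratio). log(ratio) = 8.85 − 9.3098 = -0.4598. ratio = 10^(-0.4598) = 0.347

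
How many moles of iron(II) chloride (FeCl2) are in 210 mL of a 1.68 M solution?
Moles = Molarity × Volume (L)
Moles = 1.68 M × 0.21 L = 0.3528 mol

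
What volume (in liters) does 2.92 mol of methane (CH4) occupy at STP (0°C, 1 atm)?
At STP, 1 mol of gas occupies 22.4 L
Volume = 2.92 mol × 22.4 L/mol = 65.41 L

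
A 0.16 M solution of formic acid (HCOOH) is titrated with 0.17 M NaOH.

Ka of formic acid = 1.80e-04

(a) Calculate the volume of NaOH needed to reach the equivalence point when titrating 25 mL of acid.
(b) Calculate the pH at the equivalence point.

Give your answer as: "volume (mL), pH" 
V = 23.5 mL, pH = 8.33

(a) At equivalence: moles acid = moles base.
moles acid = 0.16 × 0.025 = 0.004 mol; V_NaOH = 0.004/0.17 = 0.02353 L = 23.5 mL.
(b) At equivalence, all acid → conjugate base A⁻ at [A⁻] = 0.004/0.04853 = 0.08242 M.
Kb = Kw/Ka = 1.0e-14/1.80e-04 = 5.556e-11; [OH⁻] = √(Kb·[A⁻]) = 2.140e-06; pOH = 5.67; pH = 14 − pOH = 8.33.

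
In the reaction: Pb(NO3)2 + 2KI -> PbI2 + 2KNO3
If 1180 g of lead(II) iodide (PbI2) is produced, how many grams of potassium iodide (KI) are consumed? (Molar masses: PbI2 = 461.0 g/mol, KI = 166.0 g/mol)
Moles of PbI2 = 1180 g ÷ 461.0 g/mol = 2.55965 mol
Mole ratio: 2 mol KI / 1 mol PbI2
Moles of KI = 2.55965 × (2/1) = 5.11931 mol
Mass of KI = 5.11931 mol × 166.0 g/mol = 849.8 g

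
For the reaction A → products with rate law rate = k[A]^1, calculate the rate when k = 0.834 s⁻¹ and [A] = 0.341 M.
0.2844 M/s

rate = k·[A]^1 = 0.834·(0.341)^1 = 0.834·0.341 = 0.2844 M/s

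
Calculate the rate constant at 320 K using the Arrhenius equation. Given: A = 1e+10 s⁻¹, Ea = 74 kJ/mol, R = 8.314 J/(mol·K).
8.32e-03 s⁻¹

k = A·exp(-Ea/(R·T)) = 1e+10·exp(-74000/(8.314·320)) = 1e+10·exp(-27.8145) = 1e+10·8.3234e-13 = 8.32e-03 s⁻¹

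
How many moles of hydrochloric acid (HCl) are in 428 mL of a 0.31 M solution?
Moles = Molarity × Volume (L)
Moles = 0.31 M × 0.428 L = 0.1327 mol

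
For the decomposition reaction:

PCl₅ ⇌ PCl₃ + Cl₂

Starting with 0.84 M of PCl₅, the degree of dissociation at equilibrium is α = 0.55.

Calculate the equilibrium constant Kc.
K_c = 0.5647

x = α·[A]₀ = 0.55 × 0.84 = 0.462 M dissociated.
At eq: [PCl₅] = 0.84 − 0.462 = 0.378 M; [PCl₃] = [Cl₂] = x = 0.462 M.
Kc = [PCl₃][Cl₂]/[PCl₅] = (0.462)²/0.378 = 0.5647.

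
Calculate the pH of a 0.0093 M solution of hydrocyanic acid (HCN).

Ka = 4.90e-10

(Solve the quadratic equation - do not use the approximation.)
pH = 5.67

x² + Ka×x - Ka×C = 0. Using quadratic formula: [H⁺] = 2.1345e-06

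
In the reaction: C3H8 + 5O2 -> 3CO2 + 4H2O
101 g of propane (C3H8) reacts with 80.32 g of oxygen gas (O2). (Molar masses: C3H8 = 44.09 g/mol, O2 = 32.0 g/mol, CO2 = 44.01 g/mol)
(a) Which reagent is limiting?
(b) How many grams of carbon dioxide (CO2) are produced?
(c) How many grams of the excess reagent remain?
(a) O2, (b) 66.28 g, (c) 78.87 g

Moles of C3H8 = 101 g ÷ 44.09 g/mol = 2.29077 mol
Moles of O2 = 80.32 g ÷ 32.0 g/mol = 2.51 mol
Moles ÷ coefficient: C3H8: 2.29077/1 = 2.291, O2: 2.51/5 = 0.502
(a) O2 has the smaller value, so O2 is the limiting reagent.
(b) Moles of CO2 = 2.51 mol O2 × (3/5) = 1.506 mol; mass = 1.506 mol × 44.01 g/mol = 66.28 g
(c) C3H8 consumed = 2.51 × (1/5) = 0.502 mol; remaining = 2.29077 − 0.502 = 1.78877 mol; mass = 1.78877 mol × 44.09 g/mol = 78.87 g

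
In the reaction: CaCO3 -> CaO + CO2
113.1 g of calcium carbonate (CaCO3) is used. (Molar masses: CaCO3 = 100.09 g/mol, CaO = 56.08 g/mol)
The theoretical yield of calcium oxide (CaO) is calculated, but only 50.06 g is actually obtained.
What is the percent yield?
Moles of CaCO3 = 113.1 g ÷ 100.09 g/mol = 1.12998 mol
Mole ratio: 1 mol CaO / 1 mol CaCO3
Moles of CaO = 1.12998 × (1/1) = 1.12998 mol
Theoretical yield = 1.12998 mol × 56.08 g/mol = 63.369 g
Actual yield = 50.06 g
Percent yield = (50.06 / 63.369) × 100% = 79.0%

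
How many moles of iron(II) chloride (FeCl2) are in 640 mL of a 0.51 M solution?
Moles = Molarity × Volume (L)
Moles = 0.51 M × 0.64 L = 0.3264 mol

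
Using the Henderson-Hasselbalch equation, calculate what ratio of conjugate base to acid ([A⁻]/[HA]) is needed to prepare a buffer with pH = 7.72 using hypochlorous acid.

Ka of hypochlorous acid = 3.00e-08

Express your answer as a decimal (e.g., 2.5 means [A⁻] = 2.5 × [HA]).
[A⁻]/[HA] = 1.574

pKa = −log(3.00e-08) = 7.5229. pH = pKa + log([A⁻]/[HA]). 7.72 = 7.5229 + log(ratio). log(ratio) = 7.72 − 7.5229 = 0.1971. ratio = 10^(0.1971) = 1.574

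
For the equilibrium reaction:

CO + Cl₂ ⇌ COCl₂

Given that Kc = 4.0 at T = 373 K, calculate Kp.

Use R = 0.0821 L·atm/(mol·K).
K_p = 0.1306

Δn = (moles gaseous products) − (moles gaseous reactants) = -1
T = 373 K; RT = 0.0821 × 373 = 30.6233
Kp = Kc·(RT)^Δn = 4.0 × (30.6233)^-1 = 4.0 × 0.0326549 = 0.1306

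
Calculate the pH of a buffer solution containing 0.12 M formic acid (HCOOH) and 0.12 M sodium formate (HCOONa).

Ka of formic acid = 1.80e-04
pH = 3.74

pKa = -log(1.80e-04) = 3.74. pH = pKa + log([A⁻]/[HA]) = 3.74 + log(0.12/0.12)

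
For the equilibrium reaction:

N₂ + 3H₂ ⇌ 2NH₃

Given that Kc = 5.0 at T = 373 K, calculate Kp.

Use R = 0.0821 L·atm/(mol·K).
K_p = 0.0053

Δn = (moles gaseous products) − (moles gaseous reactants) = -2
T = 373 K; RT = 0.0821 × 373 = 30.6233
Kp = Kc·(RT)^Δn = 5.0 × (30.6233)^-2 = 5.0 × 0.00106634 = 0.0053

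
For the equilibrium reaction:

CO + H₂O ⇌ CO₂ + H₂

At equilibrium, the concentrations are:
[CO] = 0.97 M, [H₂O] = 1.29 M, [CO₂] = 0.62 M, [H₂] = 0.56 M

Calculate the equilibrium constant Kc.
K_c = 0.2775

Kc = ([CO₂] × [H₂]) / ([CO] × [H₂O])
   = ((0.62)·(0.56)) / ((0.97)·(1.29))
   = 0.3472 / 1.2513 = 0.2775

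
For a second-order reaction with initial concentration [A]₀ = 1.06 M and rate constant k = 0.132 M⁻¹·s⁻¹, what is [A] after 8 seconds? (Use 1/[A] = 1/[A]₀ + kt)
0.5002 M

1/[A] = 1/[A]₀ + k·t = 1/1.06 + (0.132)·(8) = 0.9434 + 1.0560 = 1.9994
[A] = 1/1.9994 = 0.5002 M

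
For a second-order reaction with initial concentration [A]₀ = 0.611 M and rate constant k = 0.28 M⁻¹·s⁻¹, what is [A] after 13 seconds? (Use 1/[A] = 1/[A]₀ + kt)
0.1895 M

1/[A] = 1/[A]₀ + k·t = 1/0.611 + (0.28)·(13) = 1.6367 + 3.6400 = 5.2767
[A] = 1/5.2767 = 0.1895 M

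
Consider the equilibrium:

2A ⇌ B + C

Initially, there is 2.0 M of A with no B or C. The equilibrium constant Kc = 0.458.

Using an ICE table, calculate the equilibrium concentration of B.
[B] = 0.575 M

ICE: [A] = 2.0 − 2x, [B] = [C] = x.
Kc = x²/(2.0 − 2x)² = 0.458 ⇒ √Kc = x/(2.0 − 2x).
x = √0.458·2.0/(1 + 2√0.458) = 0.67676·2.0/2.3535 = 0.5751.
[B] = x = 0.575 M.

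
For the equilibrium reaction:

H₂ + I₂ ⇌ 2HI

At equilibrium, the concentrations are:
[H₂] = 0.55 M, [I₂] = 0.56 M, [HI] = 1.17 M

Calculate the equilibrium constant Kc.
K_c = 4.4445

Kc = ([HI]^2) / ([H₂] × [I₂])
   = ((1.17)^2) / ((0.55)·(0.56))
   = 1.3689 / 0.308 = 4.4445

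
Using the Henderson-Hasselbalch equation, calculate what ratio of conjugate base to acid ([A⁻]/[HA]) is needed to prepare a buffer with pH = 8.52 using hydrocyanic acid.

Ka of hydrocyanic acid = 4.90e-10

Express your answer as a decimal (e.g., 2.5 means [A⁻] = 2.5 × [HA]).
[A⁻]/[HA] = 0.162

pKa = −log(4.90e-10) = 9.3098. pH = pKa + log([A⁻]/[HA]). 8.52 = 9.3098 + log(ratio). log(ratio) = 8.52 − 9.3098 = -0.7898. ratio = 10^(-0.7898) = 0.162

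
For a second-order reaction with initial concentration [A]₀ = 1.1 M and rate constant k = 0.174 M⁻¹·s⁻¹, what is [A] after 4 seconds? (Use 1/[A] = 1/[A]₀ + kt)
0.6230 M

1/[A] = 1/[A]₀ + k·t = 1/1.1 + (0.174)·(4) = 0.9091 + 0.6960 = 1.6051
[A] = 1/1.6051 = 0.6230 M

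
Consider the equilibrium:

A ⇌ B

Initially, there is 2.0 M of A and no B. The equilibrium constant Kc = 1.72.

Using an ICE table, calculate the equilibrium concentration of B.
[B] = 1.265 M

ICE: [A] = 2.0 − x, [B] = x.
Kc = x/(2.0 − x) = 1.72 ⇒ x = 1.72·2.0/(1 + 1.72) = 3.44/2.72 = 1.265.
[B] = x = 1.265 M.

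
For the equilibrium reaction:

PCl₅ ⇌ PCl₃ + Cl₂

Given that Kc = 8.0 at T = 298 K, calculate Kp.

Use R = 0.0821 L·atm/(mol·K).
K_p = 195.7264

Δn = (moles gaseous products) − (moles gaseous reactants) = 1
T = 298 K; RT = 0.0821 × 298 = 24.4658
Kp = Kc·(RT)^Δn = 8.0 × (24.4658)^1 = 8.0 × 24.4658 = 195.7264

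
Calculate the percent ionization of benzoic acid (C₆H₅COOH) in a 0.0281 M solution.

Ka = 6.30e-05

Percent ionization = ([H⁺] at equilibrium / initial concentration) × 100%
Percent ionization = 4.62%

Let x = [H⁺]. Ka = x²/(C - x) ⇒ x² + (6.30e-05)x - (6.30e-05)(0.0281) = 0. x = 1.2994e-03. Percent = (1.2994e-03/0.0281) × 100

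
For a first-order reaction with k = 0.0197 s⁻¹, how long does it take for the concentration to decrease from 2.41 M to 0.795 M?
56.30 s

From ln[A] = ln[A]₀ - k·t: t = ln([A]₀/[A])/k = ln(2.41/0.795)/0.0197 = ln(3.0314)/0.0197 = 1.1090/0.0197 = 56.30 s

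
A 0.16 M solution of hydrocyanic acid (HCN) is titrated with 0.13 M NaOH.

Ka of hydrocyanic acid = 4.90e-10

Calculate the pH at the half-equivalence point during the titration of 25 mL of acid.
pH = pKa = 9.31

At the half-equivalence point, [HA] = [A⁻], so by Henderson–Hasselbalch pH = pKa + log(1) = pKa.
pKa = −log(4.90e-10) = 9.31.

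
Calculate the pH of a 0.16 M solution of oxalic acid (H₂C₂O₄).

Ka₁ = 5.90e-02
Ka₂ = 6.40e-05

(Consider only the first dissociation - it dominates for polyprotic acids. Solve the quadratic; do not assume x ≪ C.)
pH = 1.14

x² + Ka₁·x − Ka₁·C = 0 with Ka₁ = 5.90e-02, C = 0.16.
x = (−Ka₁ + √(Ka₁² + 4·Ka₁·C))/2 = 7.2039e-02 M, so pH = 1.14.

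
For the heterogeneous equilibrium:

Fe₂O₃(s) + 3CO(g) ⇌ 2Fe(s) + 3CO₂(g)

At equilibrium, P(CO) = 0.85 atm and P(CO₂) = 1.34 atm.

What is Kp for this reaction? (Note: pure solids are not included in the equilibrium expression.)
K_p = 3.918

Solids (Fe₂O₃, Fe) are excluded.
Kp = P(CO₂)³/P(CO)³ = (1.34)³/(0.85)³ = 2.406/0.6141 = 3.918.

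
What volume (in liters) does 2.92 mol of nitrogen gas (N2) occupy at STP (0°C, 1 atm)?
At STP, 1 mol of gas occupies 22.4 L
Volume = 2.92 mol × 22.4 L/mol = 65.41 L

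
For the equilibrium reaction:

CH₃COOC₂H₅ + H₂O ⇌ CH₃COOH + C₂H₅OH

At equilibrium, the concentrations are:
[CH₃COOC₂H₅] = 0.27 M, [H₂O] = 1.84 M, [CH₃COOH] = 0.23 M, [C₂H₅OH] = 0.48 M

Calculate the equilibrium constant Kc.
K_c = 0.2222

Kc = ([CH₃COOH] × [C₂H₅OH]) / ([CH₃COOC₂H₅] × [H₂O])
   = ((0.23)·(0.48)) / ((0.27)·(1.84))
   = 0.1104 / 0.4968 = 0.2222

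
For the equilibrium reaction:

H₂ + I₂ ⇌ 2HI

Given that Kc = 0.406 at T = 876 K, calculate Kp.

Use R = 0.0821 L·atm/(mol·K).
K_p = 0.4060

Δn = (moles gaseous products) − (moles gaseous reactants) = 0
T = 876 K; RT = 0.0821 × 876 = 71.9196
Kp = Kc·(RT)^Δn = 0.406 × (71.9196)^0 = 0.406 × 1 = 0.4060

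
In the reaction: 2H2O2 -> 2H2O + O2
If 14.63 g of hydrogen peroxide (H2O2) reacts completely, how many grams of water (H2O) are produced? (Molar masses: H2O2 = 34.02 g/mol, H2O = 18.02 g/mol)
Moles of H2O2 = 14.63 g ÷ 34.02 g/mol = 0.430041 mol
Mole ratio: 2 mol H2O / 2 mol H2O2
Moles of H2O = 0.430041 × (2/2) = 0.430041 mol
Mass of H2O = 0.430041 mol × 18.02 g/mol = 7.749 g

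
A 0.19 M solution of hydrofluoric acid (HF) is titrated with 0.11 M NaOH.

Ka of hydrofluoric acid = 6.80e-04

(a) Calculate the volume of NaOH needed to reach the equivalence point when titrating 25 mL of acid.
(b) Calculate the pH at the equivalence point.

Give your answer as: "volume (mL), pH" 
V = 43.2 mL, pH = 8.01

(a) At equivalence: moles acid = moles base.
moles acid = 0.19 × 0.025 = 0.00475 mol; V_NaOH = 0.00475/0.11 = 0.04318 L = 43.2 mL.
(b) At equivalence, all acid → conjugate base A⁻ at [A⁻] = 0.00475/0.06818 = 0.06967 M.
Kb = Kw/Ka = 1.0e-14/6.80e-04 = 1.471e-11; [OH⁻] = √(Kb·[A⁻]) = 1.012e-06; pOH = 5.99; pH = 14 − pOH = 8.01.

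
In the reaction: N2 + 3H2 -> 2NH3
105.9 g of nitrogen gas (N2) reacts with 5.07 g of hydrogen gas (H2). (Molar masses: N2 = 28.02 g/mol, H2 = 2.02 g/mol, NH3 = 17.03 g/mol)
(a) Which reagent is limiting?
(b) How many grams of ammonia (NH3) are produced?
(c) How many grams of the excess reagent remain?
(a) H2, (b) 28.5 g, (c) 82.46 g

Moles of N2 = 105.9 g ÷ 28.02 g/mol = 3.77944 mol
Moles of H2 = 5.07 g ÷ 2.02 g/mol = 2.5099 mol
Moles ÷ coefficient: N2: 3.77944/1 = 3.779, H2: 2.5099/3 = 0.8366
(a) H2 has the smaller value, so H2 is the limiting reagent.
(b) Moles of NH3 = 2.5099 mol H2 × (2/3) = 1.67327 mol; mass = 1.67327 mol × 17.03 g/mol = 28.5 g
(c) N2 consumed = 2.5099 × (1/3) = 0.836634 mol; remaining = 3.77944 − 0.836634 = 2.94281 mol; mass = 2.94281 mol × 28.02 g/mol = 82.46 g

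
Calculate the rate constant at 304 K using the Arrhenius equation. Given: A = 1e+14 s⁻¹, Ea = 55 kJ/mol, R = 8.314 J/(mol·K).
3.54e+04 s⁻¹

k = A·exp(-Ea/(R·T)) = 1e+14·exp(-55000/(8.314·304)) = 1e+14·exp(-21.7610) = 1e+14·3.5425e-10 = 3.54e+04 s⁻¹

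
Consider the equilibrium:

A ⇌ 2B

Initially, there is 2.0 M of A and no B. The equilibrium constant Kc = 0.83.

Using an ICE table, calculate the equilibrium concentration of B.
[B] = 1.098 M

ICE: [A] = 2.0 − x, [B] = 2x.
Kc = (2x)²/(2.0 − x) = 0.83 ⇒ 4x² + 0.83x − 1.66 = 0.
x = (−0.83 + √(0.83² + 4·4·1.66))/(2·4) = (−0.83 + √27.249)/8 = 0.54876.
[B] = 2x = 1.098 M.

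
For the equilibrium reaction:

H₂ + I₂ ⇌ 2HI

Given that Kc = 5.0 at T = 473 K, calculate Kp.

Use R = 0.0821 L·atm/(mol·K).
K_p = 5.0000

Δn = (moles gaseous products) − (moles gaseous reactants) = 0
T = 473 K; RT = 0.0821 × 473 = 38.8333
Kp = Kc·(RT)^Δn = 5.0 × (38.8333)^0 = 5.0 × 1 = 5.0000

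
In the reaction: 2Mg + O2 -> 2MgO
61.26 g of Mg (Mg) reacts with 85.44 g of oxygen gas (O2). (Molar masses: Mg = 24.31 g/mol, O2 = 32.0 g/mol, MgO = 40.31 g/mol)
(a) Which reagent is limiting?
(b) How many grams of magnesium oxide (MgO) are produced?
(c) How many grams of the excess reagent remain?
(a) Mg, (b) 101.6 g, (c) 45.12 g

Moles of Mg = 61.26 g ÷ 24.31 g/mol = 2.51995 mol
Moles of O2 = 85.44 g ÷ 32.0 g/mol = 2.67 mol
Moles ÷ coefficient: Mg: 2.51995/2 = 1.26, O2: 2.67/1 = 2.67
(a) Mg has the smaller value, so Mg is the limiting reagent.
(b) Moles of MgO = 2.51995 mol Mg × (2/2) = 2.51995 mol; mass = 2.51995 mol × 40.31 g/mol = 101.6 g
(c) O2 consumed = 2.51995 × (1/2) = 1.25998 mol; remaining = 2.67 − 1.25998 = 1.41002 mol; mass = 1.41002 mol × 32.0 g/mol = 45.12 g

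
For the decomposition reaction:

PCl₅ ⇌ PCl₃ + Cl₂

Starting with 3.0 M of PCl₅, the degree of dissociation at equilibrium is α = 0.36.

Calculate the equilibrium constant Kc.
K_c = 0.6075

x = α·[A]₀ = 0.36 × 3.0 = 1.08 M dissociated.
At eq: [PCl₅] = 3.0 − 1.08 = 1.92 M; [PCl₃] = [Cl₂] = x = 1.08 M.
Kc = [PCl₃][Cl₂]/[PCl₅] = (1.08)²/1.92 = 0.6075.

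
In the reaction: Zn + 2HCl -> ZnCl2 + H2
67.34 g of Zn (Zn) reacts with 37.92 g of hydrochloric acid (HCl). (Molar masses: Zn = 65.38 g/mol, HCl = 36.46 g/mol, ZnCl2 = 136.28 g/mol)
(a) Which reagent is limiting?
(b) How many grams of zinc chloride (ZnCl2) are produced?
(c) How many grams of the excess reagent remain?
(a) HCl, (b) 70.87 g, (c) 33.34 g

Moles of Zn = 67.34 g ÷ 65.38 g/mol = 1.02998 mol
Moles of HCl = 37.92 g ÷ 36.46 g/mol = 1.04004 mol
Moles ÷ coefficient: Zn: 1.02998/1 = 1.03, HCl: 1.04004/2 = 0.52
(a) HCl has the smaller value, so HCl is the limiting reagent.
(b) Moles of ZnCl2 = 1.04004 mol HCl × (1/2) = 0.520022 mol; mass = 0.520022 mol × 136.28 g/mol = 70.87 g
(c) Zn consumed = 1.04004 × (1/2) = 0.520022 mol; remaining = 1.02998 − 0.520022 = 0.509957 mol; mass = 0.509957 mol × 65.38 g/mol = 33.34 g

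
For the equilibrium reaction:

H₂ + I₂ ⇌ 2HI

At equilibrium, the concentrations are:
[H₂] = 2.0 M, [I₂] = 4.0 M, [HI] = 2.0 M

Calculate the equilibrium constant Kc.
K_c = 0.5000

Kc = ([HI]^2) / ([H₂] × [I₂])
   = ((2.0)^2) / ((2.0)·(4.0))
   = 4 / 8 = 0.5000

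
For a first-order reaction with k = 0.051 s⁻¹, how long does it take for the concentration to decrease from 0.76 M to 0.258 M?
21.18 s

From ln[A] = ln[A]₀ - k·t: t = ln([A]₀/[A])/k = ln(0.76/0.258)/0.051 = ln(2.9457)/0.051 = 1.0804/0.051 = 21.18 s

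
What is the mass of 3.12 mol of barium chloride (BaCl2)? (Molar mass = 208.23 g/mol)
Mass = 3.12 mol × 208.23 g/mol = 649.7 g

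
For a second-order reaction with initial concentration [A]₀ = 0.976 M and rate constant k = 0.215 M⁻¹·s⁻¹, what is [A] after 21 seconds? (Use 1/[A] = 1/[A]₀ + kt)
0.1805 M

1/[A] = 1/[A]₀ + k·t = 1/0.976 + (0.215)·(21) = 1.0246 + 4.5150 = 5.5396
[A] = 1/5.5396 = 0.1805 M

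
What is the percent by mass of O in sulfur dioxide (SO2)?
Mass of O in formula = 16.0 × 2 = 32 g/mol
Molar mass = 64.07 g/mol
% O = (32/64.07) × 100% = 49.95%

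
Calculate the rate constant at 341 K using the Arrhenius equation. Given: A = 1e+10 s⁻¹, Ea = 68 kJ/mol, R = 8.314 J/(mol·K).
3.83e-01 s⁻¹

k = A·exp(-Ea/(R·T)) = 1e+10·exp(-68000/(8.314·341)) = 1e+10·exp(-23.9853) = 1e+10·3.8312e-11 = 3.83e-01 s⁻¹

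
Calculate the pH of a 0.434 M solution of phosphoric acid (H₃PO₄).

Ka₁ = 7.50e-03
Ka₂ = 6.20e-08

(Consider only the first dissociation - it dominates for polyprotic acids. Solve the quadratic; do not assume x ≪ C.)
pH = 1.27

x² + Ka₁·x − Ka₁·C = 0 with Ka₁ = 7.50e-03, C = 0.434.
x = (−Ka₁ + √(Ka₁² + 4·Ka₁·C))/2 = 5.3426e-02 M, so pH = 1.27.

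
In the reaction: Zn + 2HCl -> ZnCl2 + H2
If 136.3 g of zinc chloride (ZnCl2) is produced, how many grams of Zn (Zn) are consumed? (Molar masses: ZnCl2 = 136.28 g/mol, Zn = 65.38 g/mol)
Moles of ZnCl2 = 136.3 g ÷ 136.28 g/mol = 1.00015 mol
Mole ratio: 1 mol Zn / 1 mol ZnCl2
Moles of Zn = 1.00015 × (1/1) = 1.00015 mol
Mass of Zn = 1.00015 mol × 65.38 g/mol = 65.39 g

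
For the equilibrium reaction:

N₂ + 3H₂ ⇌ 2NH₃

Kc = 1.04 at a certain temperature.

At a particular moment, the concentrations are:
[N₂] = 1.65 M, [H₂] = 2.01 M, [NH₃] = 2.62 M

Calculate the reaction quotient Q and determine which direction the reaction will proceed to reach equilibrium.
Q = 0.512, Q < K, reaction proceeds forward (toward products)

Q = ([NH₃]^2) / ([N₂] × [H₂]^3)
  = ((2.62)^2) / ((1.65)·(2.01)^3) = 6.8644/13.399 = 0.5123
Since Q = 0.5123 < Kc = 1.04, the reaction proceeds forward (toward products) to reach equilibrium.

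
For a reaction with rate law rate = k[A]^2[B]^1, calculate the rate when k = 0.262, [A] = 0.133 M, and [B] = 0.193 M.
0.0008945 M/s

rate = k·[A]^2·[B]^1 = 0.262·(0.133)^2·(0.193)^1 = 0.262·0.017689·0.193 = 0.0008945 M/s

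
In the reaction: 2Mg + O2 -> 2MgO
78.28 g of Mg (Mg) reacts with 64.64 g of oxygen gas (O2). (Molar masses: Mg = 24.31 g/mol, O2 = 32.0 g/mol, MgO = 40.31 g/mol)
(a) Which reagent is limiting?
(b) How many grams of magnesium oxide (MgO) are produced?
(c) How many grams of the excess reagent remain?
(a) Mg, (b) 129.8 g, (c) 13.12 g

Moles of Mg = 78.28 g ÷ 24.31 g/mol = 3.22007 mol
Moles of O2 = 64.64 g ÷ 32.0 g/mol = 2.02 mol
Moles ÷ coefficient: Mg: 3.22007/2 = 1.61, O2: 2.02/1 = 2.02
(a) Mg has the smaller value, so Mg is the limiting reagent.
(b) Moles of MgO = 3.22007 mol Mg × (2/2) = 3.22007 mol; mass = 3.22007 mol × 40.31 g/mol = 129.8 g
(c) O2 consumed = 3.22007 × (1/2) = 1.61004 mol; remaining = 2.02 − 1.61004 = 0.409963 mol; mass = 0.409963 mol × 32.0 g/mol = 13.12 g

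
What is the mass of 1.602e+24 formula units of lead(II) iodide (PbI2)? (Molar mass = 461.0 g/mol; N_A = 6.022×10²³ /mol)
Moles = 1.602e+24 ÷ 6.022×10²³ = 2.66025 mol
Mass = 2.66025 mol × 461.0 g/mol = 1226 g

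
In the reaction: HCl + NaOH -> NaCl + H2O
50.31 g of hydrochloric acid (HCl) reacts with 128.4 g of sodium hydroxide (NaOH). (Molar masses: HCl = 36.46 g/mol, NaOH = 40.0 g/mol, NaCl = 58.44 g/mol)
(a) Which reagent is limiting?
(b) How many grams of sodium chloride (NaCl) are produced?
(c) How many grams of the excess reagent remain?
(a) HCl, (b) 80.64 g, (c) 73.21 g

Moles of HCl = 50.31 g ÷ 36.46 g/mol = 1.37987 mol
Moles of NaOH = 128.4 g ÷ 40.0 g/mol = 3.21 mol
Moles ÷ coefficient: HCl: 1.37987/1 = 1.38, NaOH: 3.21/1 = 3.21
(a) HCl has the smaller value, so HCl is the limiting reagent.
(b) Moles of NaCl = 1.37987 mol HCl × (1/1) = 1.37987 mol; mass = 1.37987 mol × 58.44 g/mol = 80.64 g
(c) NaOH consumed = 1.37987 × (1/1) = 1.37987 mol; remaining = 3.21 − 1.37987 = 1.83013 mol; mass = 1.83013 mol × 40.0 g/mol = 73.21 g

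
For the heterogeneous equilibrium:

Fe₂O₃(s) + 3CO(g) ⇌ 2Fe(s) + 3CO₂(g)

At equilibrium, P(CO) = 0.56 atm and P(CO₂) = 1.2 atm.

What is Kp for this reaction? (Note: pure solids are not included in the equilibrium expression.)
K_p = 9.840

Solids (Fe₂O₃, Fe) are excluded.
Kp = P(CO₂)³/P(CO)³ = (1.2)³/(0.56)³ = 1.728/0.1756 = 9.840.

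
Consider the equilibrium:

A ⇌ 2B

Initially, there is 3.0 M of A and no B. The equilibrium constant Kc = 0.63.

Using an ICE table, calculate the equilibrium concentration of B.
[B] = 1.226 M

ICE: [A] = 3.0 − x, [B] = 2x.
Kc = (2x)²/(3.0 − x) = 0.63 ⇒ 4x² + 0.63x − 1.89 = 0.
x = (−0.63 + √(0.63² + 4·4·1.89))/(2·4) = (−0.63 + √30.637)/8 = 0.61313.
[B] = 2x = 1.226 M.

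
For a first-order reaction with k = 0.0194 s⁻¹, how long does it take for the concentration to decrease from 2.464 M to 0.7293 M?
62.76 s

From ln[A] = ln[A]₀ - k·t: t = ln([A]₀/[A])/k = ln(2.464/0.7293)/0.0194 = ln(3.3786)/0.0194 = 1.2175/0.0194 = 62.76 s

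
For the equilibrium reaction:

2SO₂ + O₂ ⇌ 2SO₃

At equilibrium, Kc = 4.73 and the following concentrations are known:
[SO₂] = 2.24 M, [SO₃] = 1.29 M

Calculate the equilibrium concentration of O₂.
[O₂] = 0.0701 M

Kc = ([SO₃]^2) / ([SO₂]^2 × [O₂]) = 4.73
[O₂]^1 = (product terms)/(Kc · other reactant terms) = 1.6641 / (4.73 · 5.0176) = 0.070117
[O₂] = 0.0701 M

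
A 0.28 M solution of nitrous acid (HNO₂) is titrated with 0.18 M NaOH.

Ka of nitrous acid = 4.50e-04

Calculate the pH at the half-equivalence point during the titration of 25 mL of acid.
pH = pKa = 3.35

At the half-equivalence point, [HA] = [A⁻], so by Henderson–Hasselbalch pH = pKa + log(1) = pKa.
pKa = −log(4.50e-04) = 3.35.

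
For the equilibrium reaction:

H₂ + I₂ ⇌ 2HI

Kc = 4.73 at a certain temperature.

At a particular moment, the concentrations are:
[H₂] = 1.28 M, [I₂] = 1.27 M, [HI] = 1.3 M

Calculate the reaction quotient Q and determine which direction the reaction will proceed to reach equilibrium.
Q = 1.040, Q < K, reaction proceeds forward (toward products)

Q = ([HI]^2) / ([H₂] × [I₂])
  = ((1.3)^2) / ((1.28)·(1.27)) = 1.69/1.6256 = 1.04
Since Q = 1.04 < Kc = 4.73, the reaction proceeds forward (toward products) to reach equilibrium.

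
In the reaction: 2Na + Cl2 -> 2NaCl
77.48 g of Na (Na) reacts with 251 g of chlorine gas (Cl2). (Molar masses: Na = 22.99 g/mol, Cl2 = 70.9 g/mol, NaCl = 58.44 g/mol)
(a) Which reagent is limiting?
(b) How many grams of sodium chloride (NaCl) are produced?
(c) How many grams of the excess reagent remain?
(a) Na, (b) 197 g, (c) 131.5 g

Moles of Na = 77.48 g ÷ 22.99 g/mol = 3.37016 mol
Moles of Cl2 = 251 g ÷ 70.9 g/mol = 3.5402 mol
Moles ÷ coefficient: Na: 3.37016/2 = 1.685, Cl2: 3.5402/1 = 3.54
(a) Na has the smaller value, so Na is the limiting reagent.
(b) Moles of NaCl = 3.37016 mol Na × (2/2) = 3.37016 mol; mass = 3.37016 mol × 58.44 g/mol = 197 g
(c) Cl2 consumed = 3.37016 × (1/2) = 1.68508 mol; remaining = 3.5402 − 1.68508 = 1.85512 mol; mass = 1.85512 mol × 70.9 g/mol = 131.5 g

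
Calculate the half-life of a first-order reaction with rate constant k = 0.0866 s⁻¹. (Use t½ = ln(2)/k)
8.00 s

t½ = ln(2)/k = 0.6931/0.0866 = 8.00 s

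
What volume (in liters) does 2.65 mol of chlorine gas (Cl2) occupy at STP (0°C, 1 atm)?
At STP, 1 mol of gas occupies 22.4 L
Volume = 2.65 mol × 22.4 L/mol = 59.36 L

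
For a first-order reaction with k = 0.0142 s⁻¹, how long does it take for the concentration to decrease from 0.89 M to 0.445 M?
48.81 s

From ln[A] = ln[A]₀ - k·t: t = ln([A]₀/[A])/k = ln(0.89/0.445)/0.0142 = ln(2.0000)/0.0142 = 0.6931/0.0142 = 48.81 s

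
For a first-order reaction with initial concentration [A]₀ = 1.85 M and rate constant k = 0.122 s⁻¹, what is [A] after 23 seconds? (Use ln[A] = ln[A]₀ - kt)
0.1118 M

ln[A] = ln[A]₀ - k·t = ln(1.85) - (0.122)·(23) = 0.6152 - 2.8060 = -2.1908
[A] = e^(-2.1908) = 0.1118 M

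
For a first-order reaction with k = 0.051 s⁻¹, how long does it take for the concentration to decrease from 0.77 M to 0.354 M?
15.24 s

From ln[A] = ln[A]₀ - k·t: t = ln([A]₀/[A])/k = ln(0.77/0.354)/0.051 = ln(2.1751)/0.051 = 0.7771/0.051 = 15.24 s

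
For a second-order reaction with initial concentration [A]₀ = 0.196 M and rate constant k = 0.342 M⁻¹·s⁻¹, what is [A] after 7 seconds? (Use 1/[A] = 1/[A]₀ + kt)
0.1334 M

1/[A] = 1/[A]₀ + k·t = 1/0.196 + (0.342)·(7) = 5.1020 + 2.3940 = 7.4960
[A] = 1/7.4960 = 0.1334 M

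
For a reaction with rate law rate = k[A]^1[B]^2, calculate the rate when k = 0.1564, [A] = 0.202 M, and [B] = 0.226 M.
0.001614 M/s

rate = k·[A]^1·[B]^2 = 0.1564·(0.202)^1·(0.226)^2 = 0.1564·0.202·0.051076 = 0.001614 M/s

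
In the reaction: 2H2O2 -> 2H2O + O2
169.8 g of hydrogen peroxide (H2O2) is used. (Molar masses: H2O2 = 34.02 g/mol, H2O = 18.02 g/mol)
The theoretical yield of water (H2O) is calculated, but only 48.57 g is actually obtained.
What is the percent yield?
Moles of H2O2 = 169.8 g ÷ 34.02 g/mol = 4.99118 mol
Mole ratio: 2 mol H2O / 2 mol H2O2
Moles of H2O = 4.99118 × (2/2) = 4.99118 mol
Theoretical yield = 4.99118 mol × 18.02 g/mol = 89.941 g
Actual yield = 48.57 g
Percent yield = (48.57 / 89.941) × 100% = 54.0%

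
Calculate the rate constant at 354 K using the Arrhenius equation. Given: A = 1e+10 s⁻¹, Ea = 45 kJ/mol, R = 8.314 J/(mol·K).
2.29e+03 s⁻¹

k = A·exp(-Ea/(R·T)) = 1e+10·exp(-45000/(8.314·354)) = 1e+10·exp(-15.2897) = 1e+10·2.2896e-07 = 2.29e+03 s⁻¹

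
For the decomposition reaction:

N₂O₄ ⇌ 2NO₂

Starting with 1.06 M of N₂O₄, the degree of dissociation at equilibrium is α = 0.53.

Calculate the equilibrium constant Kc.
K_c = 2.5341

x = α·[A]₀ = 0.53 × 1.06 = 0.5618 M dissociated.
At eq: [N₂O₄] = 1.06 − 0.5618 = 0.4982 M; [NO₂] = 2x = 1.124 M.
Kc = [NO₂]²/[N₂O₄] = (1.124)²/0.4982 = 2.534.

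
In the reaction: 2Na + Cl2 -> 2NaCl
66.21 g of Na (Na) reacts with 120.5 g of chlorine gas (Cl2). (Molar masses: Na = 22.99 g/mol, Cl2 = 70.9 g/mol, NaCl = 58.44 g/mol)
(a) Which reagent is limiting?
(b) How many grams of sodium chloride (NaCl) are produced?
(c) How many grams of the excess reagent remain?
(a) Na, (b) 168.3 g, (c) 18.41 g

Moles of Na = 66.21 g ÷ 22.99 g/mol = 2.87995 mol
Moles of Cl2 = 120.5 g ÷ 70.9 g/mol = 1.69958 mol
Moles ÷ coefficient: Na: 2.87995/2 = 1.44, Cl2: 1.69958/1 = 1.7
(a) Na has the smaller value, so Na is the limiting reagent.
(b) Moles of NaCl = 2.87995 mol Na × (2/2) = 2.87995 mol; mass = 2.87995 mol × 58.44 g/mol = 168.3 g
(c) Cl2 consumed = 2.87995 × (1/2) = 1.43997 mol; remaining = 1.69958 − 1.43997 = 0.259603 mol; mass = 0.259603 mol × 70.9 g/mol = 18.41 g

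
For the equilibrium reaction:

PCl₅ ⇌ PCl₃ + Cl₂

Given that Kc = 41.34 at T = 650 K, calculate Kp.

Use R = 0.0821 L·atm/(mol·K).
K_p = 2.21e+03

Δn = (moles gaseous products) − (moles gaseous reactants) = 1
T = 650 K; RT = 0.0821 × 650 = 53.365
Kp = Kc·(RT)^Δn = 41.34 × (53.365)^1 = 41.34 × 53.365 = 2.21e+03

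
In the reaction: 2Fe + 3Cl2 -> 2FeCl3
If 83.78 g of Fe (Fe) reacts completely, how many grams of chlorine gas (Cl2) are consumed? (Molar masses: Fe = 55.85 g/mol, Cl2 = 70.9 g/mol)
Moles of Fe = 83.78 g ÷ 55.85 g/mol = 1.50009 mol
Mole ratio: 3 mol Cl2 / 2 mol Fe
Moles of Cl2 = 1.50009 × (3/2) = 2.25013 mol
Mass of Cl2 = 2.25013 mol × 70.9 g/mol = 159.5 g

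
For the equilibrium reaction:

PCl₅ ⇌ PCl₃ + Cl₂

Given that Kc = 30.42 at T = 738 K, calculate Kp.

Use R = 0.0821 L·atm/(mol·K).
K_p = 1.84e+03

Δn = (moles gaseous products) − (moles gaseous reactants) = 1
T = 738 K; RT = 0.0821 × 738 = 60.5898
Kp = Kc·(RT)^Δn = 30.42 × (60.5898)^1 = 30.42 × 60.5898 = 1.84e+03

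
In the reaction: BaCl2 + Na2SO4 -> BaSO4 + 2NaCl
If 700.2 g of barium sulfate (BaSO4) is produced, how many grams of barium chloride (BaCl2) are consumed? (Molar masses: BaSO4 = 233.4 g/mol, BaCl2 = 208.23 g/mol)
Moles of BaSO4 = 700.2 g ÷ 233.4 g/mol = 3 mol
Mole ratio: 1 mol BaCl2 / 1 mol BaSO4
Moles of BaCl2 = 3 × (1/1) = 3 mol
Mass of BaCl2 = 3 mol × 208.23 g/mol = 624.7 g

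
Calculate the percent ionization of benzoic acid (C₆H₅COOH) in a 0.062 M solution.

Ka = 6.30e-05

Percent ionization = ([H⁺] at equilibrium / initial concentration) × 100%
Percent ionization = 3.14%

Let x = [H⁺]. Ka = x²/(C - x) ⇒ x² + (6.30e-05)x - (6.30e-05)(0.062) = 0. x = 1.9451e-03. Percent = (1.9451e-03/0.062) × 100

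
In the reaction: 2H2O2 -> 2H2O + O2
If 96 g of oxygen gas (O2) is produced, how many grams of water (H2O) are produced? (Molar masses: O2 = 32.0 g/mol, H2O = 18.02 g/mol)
Moles of O2 = 96 g ÷ 32.0 g/mol = 3 mol
Mole ratio: 2 mol H2O / 1 mol O2
Moles of H2O = 3 × (2/1) = 6 mol
Mass of H2O = 6 mol × 18.02 g/mol = 108.1 g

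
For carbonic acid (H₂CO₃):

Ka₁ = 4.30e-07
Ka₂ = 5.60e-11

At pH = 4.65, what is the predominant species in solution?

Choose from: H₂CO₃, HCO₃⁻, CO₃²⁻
H₂CO₃

pKa1 = 6.37, pKa2 = 10.25. Each pKa is the crossover between adjacent species; pH = 4.65 lies in the region where H₂CO₃ predominates.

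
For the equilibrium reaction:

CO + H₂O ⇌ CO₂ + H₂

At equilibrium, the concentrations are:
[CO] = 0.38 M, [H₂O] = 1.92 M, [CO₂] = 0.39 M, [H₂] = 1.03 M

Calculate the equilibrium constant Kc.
K_c = 0.5506

Kc = ([CO₂] × [H₂]) / ([CO] × [H₂O])
   = ((0.39)·(1.03)) / ((0.38)·(1.92))
   = 0.4017 / 0.7296 = 0.5506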